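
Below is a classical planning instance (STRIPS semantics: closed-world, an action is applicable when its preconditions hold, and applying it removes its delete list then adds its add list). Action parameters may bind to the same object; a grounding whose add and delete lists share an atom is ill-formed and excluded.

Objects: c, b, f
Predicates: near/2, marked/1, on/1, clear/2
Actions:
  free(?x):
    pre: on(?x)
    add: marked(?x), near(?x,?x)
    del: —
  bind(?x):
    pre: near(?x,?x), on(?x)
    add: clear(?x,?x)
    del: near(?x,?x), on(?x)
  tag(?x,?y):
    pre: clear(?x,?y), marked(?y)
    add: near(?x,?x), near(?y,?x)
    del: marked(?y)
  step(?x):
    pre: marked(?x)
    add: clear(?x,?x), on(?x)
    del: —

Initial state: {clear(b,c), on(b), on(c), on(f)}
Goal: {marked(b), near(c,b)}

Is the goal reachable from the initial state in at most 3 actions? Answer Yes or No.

Yes

1. free(c)  →  {clear(b,c), marked(c), near(c,c), on(b), on(c), on(f)}
2. free(b)  →  {clear(b,c), marked(b), marked(c), near(b,b), near(c,c), on(b), on(c), on(f)}
3. tag(b,c)  →  {clear(b,c), marked(b), near(b,b), near(c,b), near(c,c), on(b), on(c), on(f)}
optimal plan length = 3; 3 ≤ 3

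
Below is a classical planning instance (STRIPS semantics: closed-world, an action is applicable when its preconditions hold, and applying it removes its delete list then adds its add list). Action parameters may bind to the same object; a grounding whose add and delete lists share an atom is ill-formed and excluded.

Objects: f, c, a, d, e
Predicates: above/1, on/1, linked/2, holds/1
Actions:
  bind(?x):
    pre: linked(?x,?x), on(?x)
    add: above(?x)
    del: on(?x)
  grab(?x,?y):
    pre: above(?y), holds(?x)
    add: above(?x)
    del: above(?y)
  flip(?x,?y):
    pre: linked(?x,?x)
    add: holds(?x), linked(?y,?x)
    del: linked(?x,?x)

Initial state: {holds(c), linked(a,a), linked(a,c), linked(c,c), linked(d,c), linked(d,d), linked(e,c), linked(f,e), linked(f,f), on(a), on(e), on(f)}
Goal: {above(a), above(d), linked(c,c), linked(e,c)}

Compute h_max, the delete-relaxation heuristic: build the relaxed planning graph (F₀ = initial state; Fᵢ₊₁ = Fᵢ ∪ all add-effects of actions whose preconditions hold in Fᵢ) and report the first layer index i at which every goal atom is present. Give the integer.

F0 = init (12 atoms)
F1 = F0 ∪ {above(a), above(f), holds(a), holds(d), holds(f), linked(a,d), linked(a,f), linked(c,a), linked(c,d), linked(c,f), linked(d,a), linked(d,f), linked(e,a), linked(e,d), linked(e,f), linked(f,a), linked(f,c), linked(f,d)}  (30 atoms)
F2 = F1 ∪ {above(c), above(d)}  (32 atoms)
goal ⊆ F2  ⇒  h_max = 2

2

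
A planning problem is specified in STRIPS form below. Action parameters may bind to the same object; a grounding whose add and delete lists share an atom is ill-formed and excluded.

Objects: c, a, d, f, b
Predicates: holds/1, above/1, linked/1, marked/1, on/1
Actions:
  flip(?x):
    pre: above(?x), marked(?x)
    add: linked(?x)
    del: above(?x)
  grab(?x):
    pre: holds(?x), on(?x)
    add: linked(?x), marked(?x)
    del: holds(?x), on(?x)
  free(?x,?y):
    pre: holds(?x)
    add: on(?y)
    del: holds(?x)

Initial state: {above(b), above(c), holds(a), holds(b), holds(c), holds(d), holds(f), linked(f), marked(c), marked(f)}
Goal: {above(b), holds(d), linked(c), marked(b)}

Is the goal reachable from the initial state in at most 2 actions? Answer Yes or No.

1. flip(c)  →  {above(b), holds(a), holds(b), holds(c), holds(d), holds(f), linked(c), linked(f), marked(c), marked(f)}
2. free(c,b)  →  {above(b), holds(a), holds(b), holds(d), holds(f), linked(c), linked(f), marked(c), marked(f), on(b)}
3. grab(b)  →  {above(b), holds(a), holds(d), holds(f), linked(b), linked(c), linked(f), marked(b), marked(c), marked(f)}
optimal plan length = 3; 3 > 2

No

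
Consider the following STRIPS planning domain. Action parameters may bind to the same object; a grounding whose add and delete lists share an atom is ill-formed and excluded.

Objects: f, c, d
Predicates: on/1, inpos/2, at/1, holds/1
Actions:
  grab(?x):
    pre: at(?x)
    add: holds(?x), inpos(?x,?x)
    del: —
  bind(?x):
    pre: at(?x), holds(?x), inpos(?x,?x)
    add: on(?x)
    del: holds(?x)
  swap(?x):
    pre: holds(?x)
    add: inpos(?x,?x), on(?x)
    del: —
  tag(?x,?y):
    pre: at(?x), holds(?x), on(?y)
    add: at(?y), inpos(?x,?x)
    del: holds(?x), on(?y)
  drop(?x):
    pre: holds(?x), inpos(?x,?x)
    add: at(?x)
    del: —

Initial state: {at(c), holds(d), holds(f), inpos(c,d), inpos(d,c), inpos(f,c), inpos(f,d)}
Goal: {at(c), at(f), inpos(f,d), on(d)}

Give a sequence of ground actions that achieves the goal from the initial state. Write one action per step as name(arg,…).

1. swap(f)  →  {at(c), holds(d), holds(f), inpos(c,d), inpos(d,c), inpos(f,c), inpos(f,d), inpos(f,f), on(f)}
2. swap(d)  →  {at(c), holds(d), holds(f), inpos(c,d), inpos(d,c), inpos(d,d), inpos(f,c), inpos(f,d), inpos(f,f), on(d), on(f)}
3. drop(f)  →  {at(c), at(f), holds(d), holds(f), inpos(c,d), inpos(d,c), inpos(d,d), inpos(f,c), inpos(f,d), inpos(f,f), on(d), on(f)}

swap(f); swap(d); drop(f)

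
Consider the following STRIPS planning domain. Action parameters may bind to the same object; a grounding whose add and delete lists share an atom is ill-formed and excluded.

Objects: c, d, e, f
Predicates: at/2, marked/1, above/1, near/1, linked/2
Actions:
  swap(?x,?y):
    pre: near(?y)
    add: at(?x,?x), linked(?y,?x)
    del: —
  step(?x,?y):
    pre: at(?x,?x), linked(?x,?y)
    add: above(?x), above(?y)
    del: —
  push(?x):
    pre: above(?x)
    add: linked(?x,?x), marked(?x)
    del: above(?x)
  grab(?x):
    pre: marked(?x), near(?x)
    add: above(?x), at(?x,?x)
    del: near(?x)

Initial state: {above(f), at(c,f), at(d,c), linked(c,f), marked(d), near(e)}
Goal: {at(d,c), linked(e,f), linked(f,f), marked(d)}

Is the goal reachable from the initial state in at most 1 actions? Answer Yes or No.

1. swap(f,e)  →  {above(f), at(c,f), at(d,c), at(f,f), linked(c,f), linked(e,f), marked(d), near(e)}
2. push(f)  →  {at(c,f), at(d,c), at(f,f), linked(c,f), linked(e,f), linked(f,f), marked(d), marked(f), near(e)}
optimal plan length = 2; 2 > 1

No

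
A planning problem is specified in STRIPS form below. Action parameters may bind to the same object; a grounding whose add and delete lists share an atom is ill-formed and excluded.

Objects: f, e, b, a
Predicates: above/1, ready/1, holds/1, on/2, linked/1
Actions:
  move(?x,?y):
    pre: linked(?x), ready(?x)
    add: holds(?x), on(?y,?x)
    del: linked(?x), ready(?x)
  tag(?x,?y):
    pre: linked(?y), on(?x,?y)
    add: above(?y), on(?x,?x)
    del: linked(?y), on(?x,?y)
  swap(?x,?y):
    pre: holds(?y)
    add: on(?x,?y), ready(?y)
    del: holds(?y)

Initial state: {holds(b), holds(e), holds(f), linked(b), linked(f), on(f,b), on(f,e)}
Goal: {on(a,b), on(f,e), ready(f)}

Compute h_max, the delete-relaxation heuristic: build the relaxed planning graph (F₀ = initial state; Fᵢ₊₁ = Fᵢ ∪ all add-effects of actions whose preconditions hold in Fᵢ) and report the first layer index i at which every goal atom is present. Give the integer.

1

F0 = init (7 atoms)
F1 = F0 ∪ {above(b), on(a,b), on(a,e), on(a,f), on(b,b), on(b,e), on(b,f), on(e,b), on(e,e), on(e,f), on(f,f), ready(b), ready(e), ready(f)}  (21 atoms)
goal ⊆ F1  ⇒  h_max = 1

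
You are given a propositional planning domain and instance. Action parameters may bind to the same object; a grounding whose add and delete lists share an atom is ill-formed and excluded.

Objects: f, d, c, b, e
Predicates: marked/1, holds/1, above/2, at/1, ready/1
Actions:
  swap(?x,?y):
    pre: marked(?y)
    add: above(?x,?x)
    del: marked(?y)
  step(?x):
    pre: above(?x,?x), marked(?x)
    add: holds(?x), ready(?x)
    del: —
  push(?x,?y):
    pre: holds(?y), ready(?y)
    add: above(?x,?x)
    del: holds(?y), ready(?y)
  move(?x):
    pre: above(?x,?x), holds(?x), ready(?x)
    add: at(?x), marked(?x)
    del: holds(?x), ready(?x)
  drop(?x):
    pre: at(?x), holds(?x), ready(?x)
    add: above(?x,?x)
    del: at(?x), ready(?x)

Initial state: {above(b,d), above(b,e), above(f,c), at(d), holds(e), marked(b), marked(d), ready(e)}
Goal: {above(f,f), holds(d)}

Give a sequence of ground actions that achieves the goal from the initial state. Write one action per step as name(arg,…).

1. swap(f,b)  →  {above(b,d), above(b,e), above(f,c), above(f,f), at(d), holds(e), marked(d), ready(e)}
2. push(d,e)  →  {above(b,d), above(b,e), above(d,d), above(f,c), above(f,f), at(d), marked(d)}
3. step(d)  →  {above(b,d), above(b,e), above(d,d), above(f,c), above(f,f), at(d), holds(d), marked(d), ready(d)}

swap(f,b); push(d,e); step(d)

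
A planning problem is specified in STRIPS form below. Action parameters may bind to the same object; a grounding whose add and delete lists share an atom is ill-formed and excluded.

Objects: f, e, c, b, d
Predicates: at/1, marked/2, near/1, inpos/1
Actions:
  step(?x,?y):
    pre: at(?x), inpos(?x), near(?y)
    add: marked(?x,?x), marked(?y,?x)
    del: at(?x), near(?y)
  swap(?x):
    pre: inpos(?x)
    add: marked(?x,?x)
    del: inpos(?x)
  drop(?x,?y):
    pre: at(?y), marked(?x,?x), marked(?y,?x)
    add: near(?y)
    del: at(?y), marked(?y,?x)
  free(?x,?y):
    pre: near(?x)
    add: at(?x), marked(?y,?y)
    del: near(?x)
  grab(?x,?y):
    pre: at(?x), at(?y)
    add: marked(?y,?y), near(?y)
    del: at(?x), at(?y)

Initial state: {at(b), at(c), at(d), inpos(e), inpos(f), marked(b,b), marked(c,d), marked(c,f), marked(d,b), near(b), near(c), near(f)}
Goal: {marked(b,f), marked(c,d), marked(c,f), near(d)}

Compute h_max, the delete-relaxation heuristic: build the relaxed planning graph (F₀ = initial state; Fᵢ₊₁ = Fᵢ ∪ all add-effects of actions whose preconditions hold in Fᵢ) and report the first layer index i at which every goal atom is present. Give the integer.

2

F0 = init (12 atoms)
F1 = F0 ∪ {at(f), marked(c,c), marked(d,d), marked(e,e), marked(f,f), near(d)}  (18 atoms)
F2 = F1 ∪ {marked(b,f), marked(d,f)}  (20 atoms)
goal ⊆ F2  ⇒  h_max = 2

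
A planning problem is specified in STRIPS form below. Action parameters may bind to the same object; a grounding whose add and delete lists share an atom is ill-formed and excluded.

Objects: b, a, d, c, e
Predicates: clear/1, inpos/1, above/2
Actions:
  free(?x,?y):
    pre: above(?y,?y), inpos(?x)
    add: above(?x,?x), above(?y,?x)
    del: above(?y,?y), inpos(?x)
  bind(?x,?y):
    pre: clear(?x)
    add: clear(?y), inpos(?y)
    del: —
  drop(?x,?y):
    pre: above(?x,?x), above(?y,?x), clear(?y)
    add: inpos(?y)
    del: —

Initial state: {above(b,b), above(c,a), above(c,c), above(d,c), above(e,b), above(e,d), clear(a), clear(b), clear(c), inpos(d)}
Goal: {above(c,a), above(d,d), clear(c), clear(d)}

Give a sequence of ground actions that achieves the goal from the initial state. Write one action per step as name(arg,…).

1. free(d,b)  →  {above(b,d), above(c,a), above(c,c), above(d,c), above(d,d), above(e,b), above(e,d), clear(a), clear(b), clear(c)}
2. bind(b,d)  →  {above(b,d), above(c,a), above(c,c), above(d,c), above(d,d), above(e,b), above(e,d), clear(a), clear(b), clear(c), clear(d), inpos(d)}

free(d,b); bind(b,d)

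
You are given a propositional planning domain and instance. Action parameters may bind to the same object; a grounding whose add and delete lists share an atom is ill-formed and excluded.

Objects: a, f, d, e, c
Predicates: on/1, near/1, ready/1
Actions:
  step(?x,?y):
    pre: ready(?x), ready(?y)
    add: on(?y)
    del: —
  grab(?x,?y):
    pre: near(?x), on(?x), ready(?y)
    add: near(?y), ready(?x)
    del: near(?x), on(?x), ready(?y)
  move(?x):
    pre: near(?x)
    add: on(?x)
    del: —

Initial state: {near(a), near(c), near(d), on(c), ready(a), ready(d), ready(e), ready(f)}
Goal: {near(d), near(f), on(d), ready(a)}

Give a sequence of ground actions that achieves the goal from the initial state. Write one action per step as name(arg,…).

1. step(a,d)  →  {near(a), near(c), near(d), on(c), on(d), ready(a), ready(d), ready(e), ready(f)}
2. grab(c,f)  →  {near(a), near(d), near(f), on(d), ready(a), ready(c), ready(d), ready(e)}

step(a,d); grab(c,f)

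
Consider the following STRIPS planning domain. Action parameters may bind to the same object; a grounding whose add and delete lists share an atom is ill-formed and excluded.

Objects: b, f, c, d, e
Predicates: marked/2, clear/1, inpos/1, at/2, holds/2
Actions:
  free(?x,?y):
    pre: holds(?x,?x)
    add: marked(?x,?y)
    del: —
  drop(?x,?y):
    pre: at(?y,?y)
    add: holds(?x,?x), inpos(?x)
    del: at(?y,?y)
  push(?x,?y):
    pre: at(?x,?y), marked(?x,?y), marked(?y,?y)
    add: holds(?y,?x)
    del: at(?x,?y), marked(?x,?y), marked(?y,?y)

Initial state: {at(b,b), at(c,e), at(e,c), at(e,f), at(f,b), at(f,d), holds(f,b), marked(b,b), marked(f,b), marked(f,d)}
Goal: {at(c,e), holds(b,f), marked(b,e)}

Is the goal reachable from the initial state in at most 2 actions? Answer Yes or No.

No

1. drop(b,b)  →  {at(c,e), at(e,c), at(e,f), at(f,b), at(f,d), holds(b,b), holds(f,b), inpos(b), marked(b,b), marked(f,b), marked(f,d)}
2. free(b,e)  →  {at(c,e), at(e,c), at(e,f), at(f,b), at(f,d), holds(b,b), holds(f,b), inpos(b), marked(b,b), marked(b,e), marked(f,b), marked(f,d)}
3. push(f,b)  →  {at(c,e), at(e,c), at(e,f), at(f,d), holds(b,b), holds(b,f), holds(f,b), inpos(b), marked(b,e), marked(f,d)}
optimal plan length = 3; 3 > 2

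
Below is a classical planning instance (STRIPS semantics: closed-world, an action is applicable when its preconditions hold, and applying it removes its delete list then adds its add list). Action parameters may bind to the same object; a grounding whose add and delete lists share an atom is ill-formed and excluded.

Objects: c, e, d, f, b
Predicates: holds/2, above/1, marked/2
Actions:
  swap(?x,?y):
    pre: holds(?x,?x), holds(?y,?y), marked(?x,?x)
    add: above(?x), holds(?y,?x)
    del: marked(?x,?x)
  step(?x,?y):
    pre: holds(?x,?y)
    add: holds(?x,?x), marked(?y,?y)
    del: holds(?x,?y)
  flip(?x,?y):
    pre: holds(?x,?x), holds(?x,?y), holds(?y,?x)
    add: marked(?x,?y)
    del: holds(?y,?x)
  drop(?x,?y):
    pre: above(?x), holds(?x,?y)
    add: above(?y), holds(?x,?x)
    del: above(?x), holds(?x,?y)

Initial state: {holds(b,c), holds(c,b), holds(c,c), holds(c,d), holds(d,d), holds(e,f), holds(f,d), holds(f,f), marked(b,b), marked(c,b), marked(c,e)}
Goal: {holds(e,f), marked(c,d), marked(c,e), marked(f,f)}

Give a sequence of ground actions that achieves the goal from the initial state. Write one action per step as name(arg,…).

step(b,c); swap(c,d); flip(c,d); flip(f,f)

1. step(b,c)  →  {holds(b,b), holds(c,b), holds(c,c), holds(c,d), holds(d,d), holds(e,f), holds(f,d), holds(f,f), marked(b,b), marked(c,b), marked(c,c), marked(c,e)}
2. swap(c,d)  →  {above(c), holds(b,b), holds(c,b), holds(c,c), holds(c,d), holds(d,c), holds(d,d), holds(e,f), holds(f,d), holds(f,f), marked(b,b), marked(c,b), marked(c,e)}
3. flip(c,d)  →  {above(c), holds(b,b), holds(c,b), holds(c,c), holds(c,d), holds(d,d), holds(e,f), holds(f,d), holds(f,f), marked(b,b), marked(c,b), marked(c,d), marked(c,e)}
4. flip(f,f)  →  {above(c), holds(b,b), holds(c,b), holds(c,c), holds(c,d), holds(d,d), holds(e,f), holds(f,d), marked(b,b), marked(c,b), marked(c,d), marked(c,e), marked(f,f)}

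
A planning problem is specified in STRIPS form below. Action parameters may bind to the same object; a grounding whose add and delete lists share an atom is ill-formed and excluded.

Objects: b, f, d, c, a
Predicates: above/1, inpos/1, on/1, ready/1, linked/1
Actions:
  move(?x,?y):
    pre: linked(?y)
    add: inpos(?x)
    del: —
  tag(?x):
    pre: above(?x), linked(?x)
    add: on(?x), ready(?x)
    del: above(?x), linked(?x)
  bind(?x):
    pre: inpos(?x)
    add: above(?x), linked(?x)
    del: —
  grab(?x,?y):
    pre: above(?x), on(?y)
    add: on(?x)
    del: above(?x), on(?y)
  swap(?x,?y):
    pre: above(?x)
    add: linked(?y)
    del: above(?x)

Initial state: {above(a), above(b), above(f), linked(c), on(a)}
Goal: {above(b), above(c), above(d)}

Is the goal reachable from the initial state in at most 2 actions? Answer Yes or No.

1. move(d,c)  →  {above(a), above(b), above(f), inpos(d), linked(c), on(a)}
2. move(c,c)  →  {above(a), above(b), above(f), inpos(c), inpos(d), linked(c), on(a)}
3. bind(d)  →  {above(a), above(b), above(d), above(f), inpos(c), inpos(d), linked(c), linked(d), on(a)}
4. bind(c)  →  {above(a), above(b), above(c), above(d), above(f), inpos(c), inpos(d), linked(c), linked(d), on(a)}
optimal plan length = 4; 4 > 2

No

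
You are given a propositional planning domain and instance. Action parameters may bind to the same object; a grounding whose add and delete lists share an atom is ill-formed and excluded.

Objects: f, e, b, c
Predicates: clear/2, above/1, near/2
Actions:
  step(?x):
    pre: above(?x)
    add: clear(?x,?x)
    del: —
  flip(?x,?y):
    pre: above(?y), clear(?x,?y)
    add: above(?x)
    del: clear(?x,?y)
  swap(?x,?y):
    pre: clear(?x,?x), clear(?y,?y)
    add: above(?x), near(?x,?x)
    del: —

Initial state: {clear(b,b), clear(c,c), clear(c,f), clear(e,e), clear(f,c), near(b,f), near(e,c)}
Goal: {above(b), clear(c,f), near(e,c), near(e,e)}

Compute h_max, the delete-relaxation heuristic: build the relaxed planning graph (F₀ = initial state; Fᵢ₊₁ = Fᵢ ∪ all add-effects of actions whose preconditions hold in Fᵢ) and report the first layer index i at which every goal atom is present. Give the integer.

F0 = init (7 atoms)
F1 = F0 ∪ {above(b), above(c), above(e), near(b,b), near(c,c), near(e,e)}  (13 atoms)
goal ⊆ F1  ⇒  h_max = 1

1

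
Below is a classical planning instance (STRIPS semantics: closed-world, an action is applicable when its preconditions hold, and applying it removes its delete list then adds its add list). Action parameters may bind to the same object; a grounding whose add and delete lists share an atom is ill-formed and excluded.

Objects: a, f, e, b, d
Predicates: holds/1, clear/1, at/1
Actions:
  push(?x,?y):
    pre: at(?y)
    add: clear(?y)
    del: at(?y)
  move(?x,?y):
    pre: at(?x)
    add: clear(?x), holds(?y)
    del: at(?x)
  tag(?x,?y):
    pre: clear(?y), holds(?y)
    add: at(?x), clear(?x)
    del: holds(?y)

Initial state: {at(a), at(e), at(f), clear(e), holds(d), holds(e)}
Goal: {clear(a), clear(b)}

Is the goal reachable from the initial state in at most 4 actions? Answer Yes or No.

1. push(a,a)  →  {at(e), at(f), clear(a), clear(e), holds(d), holds(e)}
2. tag(b,e)  →  {at(b), at(e), at(f), clear(a), clear(b), clear(e), holds(d)}
optimal plan length = 2; 2 ≤ 4

Yes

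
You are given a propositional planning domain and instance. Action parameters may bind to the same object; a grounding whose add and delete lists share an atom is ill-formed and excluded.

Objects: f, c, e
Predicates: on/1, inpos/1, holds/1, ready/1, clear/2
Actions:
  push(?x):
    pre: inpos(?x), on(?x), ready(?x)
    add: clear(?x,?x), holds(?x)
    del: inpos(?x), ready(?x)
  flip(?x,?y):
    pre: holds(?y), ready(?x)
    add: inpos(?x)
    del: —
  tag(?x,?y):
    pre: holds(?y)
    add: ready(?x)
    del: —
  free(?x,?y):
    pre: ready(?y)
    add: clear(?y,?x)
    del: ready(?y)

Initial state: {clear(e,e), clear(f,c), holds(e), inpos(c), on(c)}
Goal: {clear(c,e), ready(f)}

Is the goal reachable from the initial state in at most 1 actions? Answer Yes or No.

1. tag(f,e)  →  {clear(e,e), clear(f,c), holds(e), inpos(c), on(c), ready(f)}
2. tag(c,e)  →  {clear(e,e), clear(f,c), holds(e), inpos(c), on(c), ready(c), ready(f)}
3. free(e,c)  →  {clear(c,e), clear(e,e), clear(f,c), holds(e), inpos(c), on(c), ready(f)}
optimal plan length = 3; 3 > 1

No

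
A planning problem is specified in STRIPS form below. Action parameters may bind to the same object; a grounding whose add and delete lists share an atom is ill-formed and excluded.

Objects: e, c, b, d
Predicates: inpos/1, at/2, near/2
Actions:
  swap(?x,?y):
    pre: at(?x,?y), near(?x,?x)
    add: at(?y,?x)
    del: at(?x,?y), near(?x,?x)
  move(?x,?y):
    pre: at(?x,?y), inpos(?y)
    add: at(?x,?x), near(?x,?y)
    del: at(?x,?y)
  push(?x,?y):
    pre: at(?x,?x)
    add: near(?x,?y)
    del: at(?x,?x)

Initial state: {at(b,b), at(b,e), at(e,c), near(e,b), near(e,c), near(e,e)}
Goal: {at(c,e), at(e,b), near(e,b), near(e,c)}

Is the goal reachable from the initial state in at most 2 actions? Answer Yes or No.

No

1. swap(e,c)  →  {at(b,b), at(b,e), at(c,e), near(e,b), near(e,c)}
2. push(b,b)  →  {at(b,e), at(c,e), near(b,b), near(e,b), near(e,c)}
3. swap(b,e)  →  {at(c,e), at(e,b), near(e,b), near(e,c)}
optimal plan length = 3; 3 > 2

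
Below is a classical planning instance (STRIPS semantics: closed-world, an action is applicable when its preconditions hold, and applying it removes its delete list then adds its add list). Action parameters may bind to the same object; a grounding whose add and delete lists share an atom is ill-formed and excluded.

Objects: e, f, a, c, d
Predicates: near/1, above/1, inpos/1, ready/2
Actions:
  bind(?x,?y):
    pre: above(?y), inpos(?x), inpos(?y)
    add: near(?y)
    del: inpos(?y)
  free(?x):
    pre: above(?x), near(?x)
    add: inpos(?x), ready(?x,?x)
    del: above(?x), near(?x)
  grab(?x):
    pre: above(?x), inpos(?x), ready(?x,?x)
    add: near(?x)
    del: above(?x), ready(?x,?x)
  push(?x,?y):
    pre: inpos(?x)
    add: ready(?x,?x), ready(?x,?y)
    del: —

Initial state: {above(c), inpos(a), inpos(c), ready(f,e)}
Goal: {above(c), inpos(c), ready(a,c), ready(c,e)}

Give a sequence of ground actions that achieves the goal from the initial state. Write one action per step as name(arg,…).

1. push(a,c)  →  {above(c), inpos(a), inpos(c), ready(a,a), ready(a,c), ready(f,e)}
2. push(c,e)  →  {above(c), inpos(a), inpos(c), ready(a,a), ready(a,c), ready(c,c), ready(c,e), ready(f,e)}

push(a,c); push(c,e)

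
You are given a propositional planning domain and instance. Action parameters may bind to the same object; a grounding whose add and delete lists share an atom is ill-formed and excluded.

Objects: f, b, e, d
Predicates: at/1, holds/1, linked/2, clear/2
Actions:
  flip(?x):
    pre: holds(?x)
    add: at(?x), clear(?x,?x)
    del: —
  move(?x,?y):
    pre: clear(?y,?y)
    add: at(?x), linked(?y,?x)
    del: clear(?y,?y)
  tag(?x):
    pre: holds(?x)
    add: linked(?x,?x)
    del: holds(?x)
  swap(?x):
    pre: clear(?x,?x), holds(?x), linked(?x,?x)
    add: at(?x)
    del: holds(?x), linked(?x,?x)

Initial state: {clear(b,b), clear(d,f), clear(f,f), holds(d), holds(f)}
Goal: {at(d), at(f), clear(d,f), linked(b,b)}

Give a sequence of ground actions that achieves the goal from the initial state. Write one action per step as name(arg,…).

1. flip(f)  →  {at(f), clear(b,b), clear(d,f), clear(f,f), holds(d), holds(f)}
2. flip(d)  →  {at(d), at(f), clear(b,b), clear(d,d), clear(d,f), clear(f,f), holds(d), holds(f)}
3. move(b,b)  →  {at(b), at(d), at(f), clear(d,d), clear(d,f), clear(f,f), holds(d), holds(f), linked(b,b)}

flip(f); flip(d); move(b,b)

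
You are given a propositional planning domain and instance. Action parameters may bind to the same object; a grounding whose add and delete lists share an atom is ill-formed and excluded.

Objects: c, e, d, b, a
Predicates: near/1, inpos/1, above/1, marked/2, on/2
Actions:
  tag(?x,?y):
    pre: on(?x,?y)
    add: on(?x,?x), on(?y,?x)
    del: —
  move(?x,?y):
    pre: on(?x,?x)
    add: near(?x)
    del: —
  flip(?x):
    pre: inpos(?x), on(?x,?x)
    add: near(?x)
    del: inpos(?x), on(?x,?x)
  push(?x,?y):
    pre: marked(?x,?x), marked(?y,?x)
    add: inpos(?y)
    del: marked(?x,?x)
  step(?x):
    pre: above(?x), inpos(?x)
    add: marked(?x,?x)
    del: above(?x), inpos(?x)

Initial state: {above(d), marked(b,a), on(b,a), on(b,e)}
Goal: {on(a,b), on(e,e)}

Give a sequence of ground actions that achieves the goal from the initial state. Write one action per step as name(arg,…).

1. tag(b,e)  →  {above(d), marked(b,a), on(b,a), on(b,b), on(b,e), on(e,b)}
2. tag(e,b)  →  {above(d), marked(b,a), on(b,a), on(b,b), on(b,e), on(e,b), on(e,e)}
3. tag(b,a)  →  {above(d), marked(b,a), on(a,b), on(b,a), on(b,b), on(b,e), on(e,b), on(e,e)}

tag(b,e); tag(e,b); tag(b,a)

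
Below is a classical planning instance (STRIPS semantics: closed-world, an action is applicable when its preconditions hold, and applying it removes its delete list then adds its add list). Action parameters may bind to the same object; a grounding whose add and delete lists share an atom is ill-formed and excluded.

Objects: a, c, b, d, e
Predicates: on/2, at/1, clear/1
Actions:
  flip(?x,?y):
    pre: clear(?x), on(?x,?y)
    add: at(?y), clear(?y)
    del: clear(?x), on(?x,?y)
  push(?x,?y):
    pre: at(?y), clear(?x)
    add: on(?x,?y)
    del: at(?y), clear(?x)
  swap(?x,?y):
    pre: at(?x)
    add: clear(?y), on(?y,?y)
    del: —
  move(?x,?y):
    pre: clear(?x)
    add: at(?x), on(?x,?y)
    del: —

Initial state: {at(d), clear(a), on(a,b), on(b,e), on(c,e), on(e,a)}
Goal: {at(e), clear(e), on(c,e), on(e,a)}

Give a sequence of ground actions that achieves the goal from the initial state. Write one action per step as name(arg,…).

1. flip(a,b)  →  {at(b), at(d), clear(b), on(b,e), on(c,e), on(e,a)}
2. flip(b,e)  →  {at(b), at(d), at(e), clear(e), on(c,e), on(e,a)}

flip(a,b); flip(b,e)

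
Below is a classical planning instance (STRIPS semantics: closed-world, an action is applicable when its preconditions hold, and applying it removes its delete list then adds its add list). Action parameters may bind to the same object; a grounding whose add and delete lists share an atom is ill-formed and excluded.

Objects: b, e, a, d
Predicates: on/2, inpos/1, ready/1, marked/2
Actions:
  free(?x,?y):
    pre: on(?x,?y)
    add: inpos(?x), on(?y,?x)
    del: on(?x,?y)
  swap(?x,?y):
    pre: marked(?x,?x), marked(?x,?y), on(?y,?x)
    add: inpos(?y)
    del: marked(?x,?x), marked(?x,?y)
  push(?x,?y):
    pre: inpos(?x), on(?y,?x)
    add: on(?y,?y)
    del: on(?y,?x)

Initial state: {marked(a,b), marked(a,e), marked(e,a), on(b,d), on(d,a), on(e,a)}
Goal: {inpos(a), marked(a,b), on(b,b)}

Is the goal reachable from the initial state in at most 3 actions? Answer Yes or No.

1. free(d,a)  →  {inpos(d), marked(a,b), marked(a,e), marked(e,a), on(a,d), on(b,d), on(e,a)}
2. free(a,d)  →  {inpos(a), inpos(d), marked(a,b), marked(a,e), marked(e,a), on(b,d), on(d,a), on(e,a)}
3. push(d,b)  →  {inpos(a), inpos(d), marked(a,b), marked(a,e), marked(e,a), on(b,b), on(d,a), on(e,a)}
optimal plan length = 3; 3 ≤ 3

Yes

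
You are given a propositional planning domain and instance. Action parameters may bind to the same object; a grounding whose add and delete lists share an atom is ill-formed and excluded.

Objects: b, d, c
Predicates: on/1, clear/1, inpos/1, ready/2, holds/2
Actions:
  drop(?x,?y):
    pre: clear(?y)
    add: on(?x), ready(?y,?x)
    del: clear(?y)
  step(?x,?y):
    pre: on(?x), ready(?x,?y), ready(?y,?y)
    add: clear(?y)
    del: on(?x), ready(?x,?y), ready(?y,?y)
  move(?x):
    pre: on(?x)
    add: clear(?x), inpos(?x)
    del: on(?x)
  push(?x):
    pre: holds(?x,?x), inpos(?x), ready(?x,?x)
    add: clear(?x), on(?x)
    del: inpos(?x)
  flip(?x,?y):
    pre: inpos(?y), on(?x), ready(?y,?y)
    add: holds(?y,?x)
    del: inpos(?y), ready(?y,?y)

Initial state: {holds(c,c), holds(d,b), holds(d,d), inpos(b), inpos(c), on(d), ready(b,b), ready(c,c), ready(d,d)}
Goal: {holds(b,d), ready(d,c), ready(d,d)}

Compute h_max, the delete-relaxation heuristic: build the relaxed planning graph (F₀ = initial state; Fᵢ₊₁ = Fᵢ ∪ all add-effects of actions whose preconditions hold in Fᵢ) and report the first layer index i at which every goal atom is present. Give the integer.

F0 = init (9 atoms)
F1 = F0 ∪ {clear(c), clear(d), holds(b,d), holds(c,d), inpos(d), on(c)}  (15 atoms)
F2 = F1 ∪ {holds(b,c), holds(d,c), on(b), ready(c,b), ready(c,d), ready(d,b), ready(d,c)}  (22 atoms)
goal ⊆ F2  ⇒  h_max = 2

2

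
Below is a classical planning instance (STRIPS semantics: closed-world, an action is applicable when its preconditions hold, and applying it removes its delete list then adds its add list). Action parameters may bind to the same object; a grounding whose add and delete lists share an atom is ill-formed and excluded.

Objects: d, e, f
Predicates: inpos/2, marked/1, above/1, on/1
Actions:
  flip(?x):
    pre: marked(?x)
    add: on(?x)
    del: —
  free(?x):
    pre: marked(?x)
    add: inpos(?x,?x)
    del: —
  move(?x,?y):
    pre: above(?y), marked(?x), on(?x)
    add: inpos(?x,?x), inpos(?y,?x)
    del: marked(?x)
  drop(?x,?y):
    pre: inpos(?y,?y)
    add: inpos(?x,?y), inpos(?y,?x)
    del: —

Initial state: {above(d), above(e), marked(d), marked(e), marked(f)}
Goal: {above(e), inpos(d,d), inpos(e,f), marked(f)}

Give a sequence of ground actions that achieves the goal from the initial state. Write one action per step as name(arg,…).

free(d); free(e); drop(f,e)

1. free(d)  →  {above(d), above(e), inpos(d,d), marked(d), marked(e), marked(f)}
2. free(e)  →  {above(d), above(e), inpos(d,d), inpos(e,e), marked(d), marked(e), marked(f)}
3. drop(f,e)  →  {above(d), above(e), inpos(d,d), inpos(e,e), inpos(e,f), inpos(f,e), marked(d), marked(e), marked(f)}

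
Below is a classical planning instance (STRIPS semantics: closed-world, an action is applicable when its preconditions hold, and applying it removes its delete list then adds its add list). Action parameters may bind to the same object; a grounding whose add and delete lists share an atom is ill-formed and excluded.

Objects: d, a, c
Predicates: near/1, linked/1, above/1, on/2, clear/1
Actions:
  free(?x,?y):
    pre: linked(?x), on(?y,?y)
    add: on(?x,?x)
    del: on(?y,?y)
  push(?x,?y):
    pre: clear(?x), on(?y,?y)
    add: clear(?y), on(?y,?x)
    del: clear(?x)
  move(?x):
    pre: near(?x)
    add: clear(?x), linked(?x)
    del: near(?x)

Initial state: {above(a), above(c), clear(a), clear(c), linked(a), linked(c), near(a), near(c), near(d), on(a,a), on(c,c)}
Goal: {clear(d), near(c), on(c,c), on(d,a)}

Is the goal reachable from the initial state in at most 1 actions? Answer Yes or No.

No

1. move(d)  →  {above(a), above(c), clear(a), clear(c), clear(d), linked(a), linked(c), linked(d), near(a), near(c), on(a,a), on(c,c)}
2. free(d,a)  →  {above(a), above(c), clear(a), clear(c), clear(d), linked(a), linked(c), linked(d), near(a), near(c), on(c,c), on(d,d)}
3. push(a,d)  →  {above(a), above(c), clear(c), clear(d), linked(a), linked(c), linked(d), near(a), near(c), on(c,c), on(d,a), on(d,d)}
optimal plan length = 3; 3 > 1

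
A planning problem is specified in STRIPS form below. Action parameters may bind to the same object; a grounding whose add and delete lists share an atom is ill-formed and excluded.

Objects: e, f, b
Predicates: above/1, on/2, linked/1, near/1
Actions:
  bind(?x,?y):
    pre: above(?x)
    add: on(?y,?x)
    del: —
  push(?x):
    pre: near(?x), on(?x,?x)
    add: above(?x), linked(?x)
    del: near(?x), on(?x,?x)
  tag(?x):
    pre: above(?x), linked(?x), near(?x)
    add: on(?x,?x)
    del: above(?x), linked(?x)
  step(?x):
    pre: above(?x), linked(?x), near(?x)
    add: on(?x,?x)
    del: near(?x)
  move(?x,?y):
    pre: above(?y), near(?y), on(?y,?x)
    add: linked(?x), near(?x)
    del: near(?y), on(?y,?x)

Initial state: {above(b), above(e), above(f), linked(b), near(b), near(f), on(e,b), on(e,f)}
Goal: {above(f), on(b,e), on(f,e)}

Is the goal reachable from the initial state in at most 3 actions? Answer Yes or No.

1. bind(e,f)  →  {above(b), above(e), above(f), linked(b), near(b), near(f), on(e,b), on(e,f), on(f,e)}
2. bind(e,b)  →  {above(b), above(e), above(f), linked(b), near(b), near(f), on(b,e), on(e,b), on(e,f), on(f,e)}
optimal plan length = 2; 2 ≤ 3

Yes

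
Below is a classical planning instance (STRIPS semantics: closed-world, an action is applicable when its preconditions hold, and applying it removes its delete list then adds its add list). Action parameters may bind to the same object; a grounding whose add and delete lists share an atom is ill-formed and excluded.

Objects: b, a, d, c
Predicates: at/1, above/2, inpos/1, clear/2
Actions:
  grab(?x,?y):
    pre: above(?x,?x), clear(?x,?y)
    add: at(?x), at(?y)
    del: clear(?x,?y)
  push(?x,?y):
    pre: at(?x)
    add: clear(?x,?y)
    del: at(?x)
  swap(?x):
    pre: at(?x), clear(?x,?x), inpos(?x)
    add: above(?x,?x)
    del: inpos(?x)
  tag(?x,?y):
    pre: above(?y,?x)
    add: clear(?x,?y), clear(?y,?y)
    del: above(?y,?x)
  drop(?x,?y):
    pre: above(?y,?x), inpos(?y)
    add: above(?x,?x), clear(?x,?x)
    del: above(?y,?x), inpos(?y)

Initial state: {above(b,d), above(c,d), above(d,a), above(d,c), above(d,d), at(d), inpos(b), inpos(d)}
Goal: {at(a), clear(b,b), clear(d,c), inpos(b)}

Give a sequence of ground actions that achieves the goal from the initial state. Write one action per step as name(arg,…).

push(d,a); grab(d,a); push(d,c); tag(d,b)

1. push(d,a)  →  {above(b,d), above(c,d), above(d,a), above(d,c), above(d,d), clear(d,a), inpos(b), inpos(d)}
2. grab(d,a)  →  {above(b,d), above(c,d), above(d,a), above(d,c), above(d,d), at(a), at(d), inpos(b), inpos(d)}
3. push(d,c)  →  {above(b,d), above(c,d), above(d,a), above(d,c), above(d,d), at(a), clear(d,c), inpos(b), inpos(d)}
4. tag(d,b)  →  {above(c,d), above(d,a), above(d,c), above(d,d), at(a), clear(b,b), clear(d,b), clear(d,c), inpos(b), inpos(d)}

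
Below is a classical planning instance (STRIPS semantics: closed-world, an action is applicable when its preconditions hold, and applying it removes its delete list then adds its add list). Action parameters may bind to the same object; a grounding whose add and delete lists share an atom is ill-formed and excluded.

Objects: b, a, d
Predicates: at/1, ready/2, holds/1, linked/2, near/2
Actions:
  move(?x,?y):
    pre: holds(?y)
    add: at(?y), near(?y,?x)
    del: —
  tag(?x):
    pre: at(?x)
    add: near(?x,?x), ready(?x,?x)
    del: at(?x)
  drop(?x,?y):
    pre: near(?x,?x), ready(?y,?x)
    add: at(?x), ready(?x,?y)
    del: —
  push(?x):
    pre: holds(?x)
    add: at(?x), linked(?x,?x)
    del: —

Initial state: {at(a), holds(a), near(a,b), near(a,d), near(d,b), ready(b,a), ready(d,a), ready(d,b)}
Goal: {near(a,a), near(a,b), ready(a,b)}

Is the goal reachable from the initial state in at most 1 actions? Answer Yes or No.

No

1. move(a,a)  →  {at(a), holds(a), near(a,a), near(a,b), near(a,d), near(d,b), ready(b,a), ready(d,a), ready(d,b)}
2. drop(a,b)  →  {at(a), holds(a), near(a,a), near(a,b), near(a,d), near(d,b), ready(a,b), ready(b,a), ready(d,a), ready(d,b)}
optimal plan length = 2; 2 > 1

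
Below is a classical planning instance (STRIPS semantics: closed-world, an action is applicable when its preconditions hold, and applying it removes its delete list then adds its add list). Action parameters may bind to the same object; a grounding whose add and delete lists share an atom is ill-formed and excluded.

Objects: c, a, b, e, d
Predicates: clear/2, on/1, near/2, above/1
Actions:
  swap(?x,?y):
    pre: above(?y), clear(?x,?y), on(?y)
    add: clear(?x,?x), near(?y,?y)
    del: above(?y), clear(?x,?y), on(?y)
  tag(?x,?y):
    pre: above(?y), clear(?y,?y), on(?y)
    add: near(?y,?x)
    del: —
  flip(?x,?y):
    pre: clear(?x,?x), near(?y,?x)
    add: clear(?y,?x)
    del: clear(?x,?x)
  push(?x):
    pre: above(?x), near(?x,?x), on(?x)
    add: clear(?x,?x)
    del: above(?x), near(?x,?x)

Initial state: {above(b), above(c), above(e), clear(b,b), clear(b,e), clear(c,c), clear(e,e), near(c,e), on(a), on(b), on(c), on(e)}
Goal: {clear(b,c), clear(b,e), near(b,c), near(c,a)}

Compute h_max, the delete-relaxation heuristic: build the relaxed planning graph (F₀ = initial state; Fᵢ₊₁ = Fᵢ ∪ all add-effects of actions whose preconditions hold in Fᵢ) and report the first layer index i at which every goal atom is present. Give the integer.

2

F0 = init (12 atoms)
F1 = F0 ∪ {clear(c,e), near(b,a), near(b,b), near(b,c), near(b,d), near(b,e), near(c,a), near(c,b), near(c,c), near(c,d), near(e,a), near(e,b), near(e,c), near(e,d), near(e,e)}  (27 atoms)
F2 = F1 ∪ {clear(b,c), clear(c,b), clear(e,b), clear(e,c)}  (31 atoms)
goal ⊆ F2  ⇒  h_max = 2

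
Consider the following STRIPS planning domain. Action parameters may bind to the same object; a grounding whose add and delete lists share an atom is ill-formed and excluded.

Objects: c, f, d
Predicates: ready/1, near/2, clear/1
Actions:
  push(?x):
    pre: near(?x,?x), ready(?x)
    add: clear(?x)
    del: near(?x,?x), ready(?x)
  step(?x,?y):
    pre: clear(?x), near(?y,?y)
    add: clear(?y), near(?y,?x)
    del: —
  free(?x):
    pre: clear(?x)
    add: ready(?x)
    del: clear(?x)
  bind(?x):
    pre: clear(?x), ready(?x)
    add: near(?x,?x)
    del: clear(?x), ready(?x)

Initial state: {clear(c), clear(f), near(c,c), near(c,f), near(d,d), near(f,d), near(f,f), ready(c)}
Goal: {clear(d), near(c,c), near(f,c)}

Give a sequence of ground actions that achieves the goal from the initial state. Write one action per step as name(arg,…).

step(c,f); step(c,d)

1. step(c,f)  →  {clear(c), clear(f), near(c,c), near(c,f), near(d,d), near(f,c), near(f,d), near(f,f), ready(c)}
2. step(c,d)  →  {clear(c), clear(d), clear(f), near(c,c), near(c,f), near(d,c), near(d,d), near(f,c), near(f,d), near(f,f), ready(c)}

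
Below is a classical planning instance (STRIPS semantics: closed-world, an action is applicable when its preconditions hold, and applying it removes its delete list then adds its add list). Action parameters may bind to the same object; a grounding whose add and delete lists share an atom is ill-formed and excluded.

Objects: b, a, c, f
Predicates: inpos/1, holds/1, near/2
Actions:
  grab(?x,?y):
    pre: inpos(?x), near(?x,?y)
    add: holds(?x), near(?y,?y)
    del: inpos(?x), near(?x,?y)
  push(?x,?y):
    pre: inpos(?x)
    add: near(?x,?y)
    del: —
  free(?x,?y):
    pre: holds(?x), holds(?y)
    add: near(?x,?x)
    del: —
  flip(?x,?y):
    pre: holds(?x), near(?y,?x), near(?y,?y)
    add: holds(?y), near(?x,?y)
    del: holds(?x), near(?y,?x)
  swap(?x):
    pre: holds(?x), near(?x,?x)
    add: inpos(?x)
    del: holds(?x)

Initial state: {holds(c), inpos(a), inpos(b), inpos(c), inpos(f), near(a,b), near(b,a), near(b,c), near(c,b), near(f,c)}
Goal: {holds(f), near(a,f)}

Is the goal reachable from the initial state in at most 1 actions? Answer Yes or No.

No

1. grab(f,c)  →  {holds(c), holds(f), inpos(a), inpos(b), inpos(c), near(a,b), near(b,a), near(b,c), near(c,b), near(c,c)}
2. push(a,f)  →  {holds(c), holds(f), inpos(a), inpos(b), inpos(c), near(a,b), near(a,f), near(b,a), near(b,c), near(c,b), near(c,c)}
optimal plan length = 2; 2 > 1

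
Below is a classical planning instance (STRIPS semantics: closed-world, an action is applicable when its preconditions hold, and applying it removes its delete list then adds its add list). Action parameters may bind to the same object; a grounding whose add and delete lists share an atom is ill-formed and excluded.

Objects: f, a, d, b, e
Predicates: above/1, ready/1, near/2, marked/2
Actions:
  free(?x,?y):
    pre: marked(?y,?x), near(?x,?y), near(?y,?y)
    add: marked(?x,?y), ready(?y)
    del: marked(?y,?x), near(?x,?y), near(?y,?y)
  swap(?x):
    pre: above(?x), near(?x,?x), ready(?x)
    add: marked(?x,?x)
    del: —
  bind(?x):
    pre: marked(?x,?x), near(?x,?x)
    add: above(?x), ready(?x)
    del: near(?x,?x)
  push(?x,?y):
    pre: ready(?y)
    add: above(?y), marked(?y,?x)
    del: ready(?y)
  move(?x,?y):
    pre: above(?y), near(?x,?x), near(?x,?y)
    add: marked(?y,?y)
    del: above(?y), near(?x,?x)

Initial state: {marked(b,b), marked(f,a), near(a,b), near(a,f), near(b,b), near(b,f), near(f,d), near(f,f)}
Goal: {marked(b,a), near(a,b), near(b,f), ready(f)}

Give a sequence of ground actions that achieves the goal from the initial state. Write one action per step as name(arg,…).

1. free(a,f)  →  {marked(a,f), marked(b,b), near(a,b), near(b,b), near(b,f), near(f,d), ready(f)}
2. bind(b)  →  {above(b), marked(a,f), marked(b,b), near(a,b), near(b,f), near(f,d), ready(b), ready(f)}
3. push(a,b)  →  {above(b), marked(a,f), marked(b,a), marked(b,b), near(a,b), near(b,f), near(f,d), ready(f)}

free(a,f); bind(b); push(a,b)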